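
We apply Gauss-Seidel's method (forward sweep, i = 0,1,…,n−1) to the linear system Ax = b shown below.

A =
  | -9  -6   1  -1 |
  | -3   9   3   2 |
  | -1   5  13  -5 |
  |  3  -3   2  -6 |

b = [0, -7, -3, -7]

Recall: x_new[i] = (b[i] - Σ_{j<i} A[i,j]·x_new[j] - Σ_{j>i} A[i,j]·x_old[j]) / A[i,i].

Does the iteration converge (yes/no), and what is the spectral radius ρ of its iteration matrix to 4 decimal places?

Let D = diag(-9, 9, 13, -6); L, U the strict triangles.
T_GS = -(D+L)⁻¹U: row 0 first, T[0,2] = -(1)/(-9) = +0.1111; later rows by forward substitution.
  T[0,:] = [+0.0000, -0.6667, +0.1111, -0.1111]
  T[1,:] = [+0.0000, -0.2222, -0.2963, -0.2593]
  T[2,:] = [+0.0000, +0.0342, +0.1225, +0.4758]
  T[3,:] = [+0.0000, -0.2108, +0.2445, +0.2327]
moduli |λ_i(T)| = 0.6019, 0.2665, 0.2665, 0.0000.
ρ(T) = max|λ| = 0.6019; 0.6019 < 1, so it converges for any x₀.

yes, ρ = 0.6019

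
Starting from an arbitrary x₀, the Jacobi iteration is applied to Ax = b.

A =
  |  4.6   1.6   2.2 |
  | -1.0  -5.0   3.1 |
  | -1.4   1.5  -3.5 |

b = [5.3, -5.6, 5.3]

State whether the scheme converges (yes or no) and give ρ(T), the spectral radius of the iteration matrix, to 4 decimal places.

A = D + L + U where D = diag(4.6, -5, -3.5).
Jacobi T = -D⁻¹(L+U): T[0,1] = -(1.6)/(4.6) = -0.3478; T[0,0] = 0.
  T[0,:] = [+0.0000 -0.3478 -0.4783]
  T[1,:] = [-0.2000 +0.0000 +0.6200]
  T[2,:] = [-0.4000 +0.4286 +0.0000]
eigenvalue magnitudes: 0.8251, 0.5390, 0.2862.
ρ = 0.8251; 0.8251 < 1, so it converges for any x₀.

yes, ρ = 0.8251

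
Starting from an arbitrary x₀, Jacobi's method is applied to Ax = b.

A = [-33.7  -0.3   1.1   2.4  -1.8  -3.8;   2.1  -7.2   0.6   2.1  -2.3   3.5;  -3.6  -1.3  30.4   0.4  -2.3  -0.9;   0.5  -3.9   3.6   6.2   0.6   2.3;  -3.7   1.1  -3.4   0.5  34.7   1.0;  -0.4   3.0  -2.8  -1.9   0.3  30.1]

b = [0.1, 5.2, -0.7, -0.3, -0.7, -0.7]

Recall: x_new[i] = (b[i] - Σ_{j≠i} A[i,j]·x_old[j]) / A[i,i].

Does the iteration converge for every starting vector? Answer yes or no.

A = D + L + U where D = diag(-33.7, -7.2, 30.4, 6.2, 34.7, 30.1).
Jacobi: T = -D⁻¹(L+U), T[3,2] = -(3.6)/(6.2) = -0.5806; T[3,3] = 0.
  T[0,:] = [+0.0000, -0.0089, +0.0326, +0.0712, -0.0534, -0.1128]
  T[1,:] = [+0.2917, +0.0000, +0.0833, +0.2917, -0.3194, +0.4861]
  T[2,:] = [+0.1184, +0.0428, +0.0000, -0.0132, +0.0757, +0.0296]
  T[3,:] = [-0.0806, +0.6290, -0.5806, +0.0000, -0.0968, -0.3710]
  T[4,:] = [+0.1066, -0.0317, +0.0980, -0.0144, +0.0000, -0.0288]
  T[5,:] = [+0.0133, -0.0997, +0.0930, +0.0631, -0.0100, +0.0000]
|roots of det(T-λI)|: 0.4427, 0.3084, 0.3084, 0.1147, 0.0472, 0.0156.
spectral radius ρ = 0.4427; 0.4427 < 1: convergent.

yes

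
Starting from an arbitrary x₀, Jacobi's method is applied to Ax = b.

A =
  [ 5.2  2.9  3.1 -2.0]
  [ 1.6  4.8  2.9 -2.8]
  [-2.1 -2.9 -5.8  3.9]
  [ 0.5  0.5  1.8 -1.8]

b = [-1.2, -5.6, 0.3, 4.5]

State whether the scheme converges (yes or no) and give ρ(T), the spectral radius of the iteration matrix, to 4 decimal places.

no, ρ = 1.5379

Let D = diag(5.2, 4.8, -5.8, -1.8); L, U the strict triangles.
Jacobi T = -D⁻¹(L+U): T[1,3] = -(-2.8)/(4.8) = +0.5833; T[1,1] = 0.
  T[0,:] = [+0.0000  -0.5577  -0.5962  +0.3846]
  T[1,:] = [-0.3333  +0.0000  -0.6042  +0.5833]
  T[2,:] = [-0.3621  -0.5000  +0.0000  +0.6724]
  T[3,:] = [+0.2778  +0.2778  +1.0000  +0.0000]
|eigenvalues of T|: 1.5379, 0.8062, 0.4267, 0.3050.
ρ = 1.5379; 1.5379 > 1, so it fails to converge.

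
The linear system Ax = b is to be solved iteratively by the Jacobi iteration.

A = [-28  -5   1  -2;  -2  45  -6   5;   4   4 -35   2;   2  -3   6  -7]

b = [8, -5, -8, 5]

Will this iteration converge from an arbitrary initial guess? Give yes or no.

Diagonal D = diag(-28, 45, -35, -7); L, U strict lower/upper.
Jacobi: T = -D⁻¹(L+U), T[0,3] = -(-2)/(-28) = -0.0714; T[0,0] = 0.
  T[0,:] = [+0.0000 -0.1786 +0.0357 -0.0714]
  T[1,:] = [+0.0444 +0.0000 +0.1333 -0.1111]
  T[2,:] = [+0.1143 +0.1143 +0.0000 +0.0571]
  T[3,:] = [+0.2857 -0.4286 +0.8571 +0.0000]
moduli |λ_i(T)| = 0.3796, 0.2371, 0.1508, 0.1508.
spectral radius ρ = 0.3796; 0.3796 < 1: convergent.

yes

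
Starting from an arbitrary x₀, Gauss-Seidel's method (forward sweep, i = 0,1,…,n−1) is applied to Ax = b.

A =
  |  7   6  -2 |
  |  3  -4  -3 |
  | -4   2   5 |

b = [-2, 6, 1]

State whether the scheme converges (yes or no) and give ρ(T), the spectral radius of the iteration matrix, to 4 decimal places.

Let D = diag(7, -4, 5); L, U the strict triangles.
T_GS = -(D+L)⁻¹U: row 0 first, T[0,2] = -(-2)/(7) = +0.2857; later rows by forward substitution.
  T[0,:] = [+0.0000 -0.8571 +0.2857]
  T[1,:] = [+0.0000 -0.6429 -0.5357]
  T[2,:] = [+0.0000 -0.4286 +0.4429]
|roots of det(T-λI)|: 0.8241, 0.6241, 0.0000.
spectral radius ρ = 0.8241; 0.8241 < 1: convergent.

yes, ρ = 0.8241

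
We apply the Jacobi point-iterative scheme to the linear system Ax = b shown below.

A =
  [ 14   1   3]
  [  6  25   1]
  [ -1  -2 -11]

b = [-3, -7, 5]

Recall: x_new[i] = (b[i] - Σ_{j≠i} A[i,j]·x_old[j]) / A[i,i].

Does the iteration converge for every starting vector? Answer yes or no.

yes

Let D = diag(14, 25, -11); L, U the strict triangles.
Jacobi: T = -D⁻¹(L+U), T[2,1] = -(-2)/(-11) = -0.1818; T[2,2] = 0.
  T[0,:] = [+0.0000 -0.0714 -0.2143]
  T[1,:] = [-0.2400 +0.0000 -0.0400]
  T[2,:] = [-0.0909 -0.1818 +0.0000]
moduli |λ_i(T)| = 0.2797, 0.1854, 0.1854.
ρ(T) = max|λ| = 0.2797; 0.2797 < 1 ⇒ converges.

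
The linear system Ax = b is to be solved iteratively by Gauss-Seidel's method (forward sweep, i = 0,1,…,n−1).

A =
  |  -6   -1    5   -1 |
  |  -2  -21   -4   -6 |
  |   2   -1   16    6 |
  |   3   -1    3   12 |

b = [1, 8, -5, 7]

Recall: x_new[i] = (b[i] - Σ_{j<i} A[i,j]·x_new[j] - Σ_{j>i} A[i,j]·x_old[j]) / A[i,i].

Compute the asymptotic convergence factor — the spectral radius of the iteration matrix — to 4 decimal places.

0.2904

Split A = D + L + U, D = diag(-6, -21, 16, 12).
Gauss-Seidel: T = -(D+L)⁻¹U, row 0 first, T[0,3] = -(-1)/(-6) = -0.1667; later rows by forward substitution.
  T[0,:] = [+0.0000  -0.1667  +0.8333  -0.1667]
  T[1,:] = [+0.0000  +0.0159  -0.2698  -0.2698]
  T[2,:] = [+0.0000  +0.0218  -0.1210  -0.3710]
  T[3,:] = [+0.0000  +0.0375  -0.2006  +0.1119]
|λ(T)| sorted: 0.2904, 0.2411, 0.0425, 0.0000.
spectral radius ρ = 0.2904; 0.2904 < 1: convergent.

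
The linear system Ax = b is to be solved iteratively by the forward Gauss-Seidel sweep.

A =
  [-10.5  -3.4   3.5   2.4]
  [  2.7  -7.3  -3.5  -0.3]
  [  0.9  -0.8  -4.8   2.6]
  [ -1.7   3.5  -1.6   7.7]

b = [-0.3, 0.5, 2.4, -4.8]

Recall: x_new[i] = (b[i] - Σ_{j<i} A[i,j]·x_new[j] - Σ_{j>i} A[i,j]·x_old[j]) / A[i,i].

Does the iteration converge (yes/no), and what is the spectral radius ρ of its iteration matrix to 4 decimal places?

yes, ρ = 0.5435

Diagonal D = diag(-10.5, -7.3, -4.8, 7.7); L, U strict lower/upper.
GS T = -(D+L)⁻¹U: row 0 first, T[0,3] = -(2.4)/(-10.5) = +0.2286; later rows by forward substitution.
  T[0,:] = [+0.0000, -0.3238, +0.3333, +0.2286]
  T[1,:] = [+0.0000, -0.1198, -0.3562, +0.0434]
  T[2,:] = [+0.0000, -0.0408, +0.1219, +0.5773]
  T[3,:] = [+0.0000, -0.0255, +0.2608, +0.1507]
moduli |λ_i(T)| = 0.5435, 0.2588, 0.1320, 0.0000.
ρ = 0.5435; 0.5435 < 1, so it converges for any x₀.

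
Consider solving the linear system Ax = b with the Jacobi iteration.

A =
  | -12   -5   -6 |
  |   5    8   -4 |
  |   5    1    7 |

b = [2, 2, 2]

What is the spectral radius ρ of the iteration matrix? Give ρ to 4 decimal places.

0.8204

Diagonal D = diag(-12, 8, 7); L, U strict lower/upper.
Jacobi T = -D⁻¹(L+U): T[0,1] = -(-5)/(-12) = -0.4167; T[0,0] = 0.
  T[0,:] = [+0.0000, -0.4167, -0.5000]
  T[1,:] = [-0.6250, +0.0000, +0.5000]
  T[2,:] = [-0.7143, -0.1429, +0.0000]
|roots of det(T-λI)|: 0.8204, 0.6135, 0.2070.
ρ(T) = max|λ| = 0.8204; 0.8204 < 1: convergent.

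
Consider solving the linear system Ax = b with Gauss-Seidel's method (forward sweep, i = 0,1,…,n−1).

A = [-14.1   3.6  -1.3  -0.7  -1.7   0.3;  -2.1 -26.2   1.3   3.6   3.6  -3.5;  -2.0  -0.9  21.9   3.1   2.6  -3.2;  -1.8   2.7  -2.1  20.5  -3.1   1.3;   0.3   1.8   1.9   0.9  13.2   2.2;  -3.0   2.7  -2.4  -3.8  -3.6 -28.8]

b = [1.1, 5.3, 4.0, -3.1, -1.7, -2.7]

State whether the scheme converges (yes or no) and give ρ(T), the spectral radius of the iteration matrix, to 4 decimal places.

Split A = D + L + U, D = diag(-14.1, -26.2, 21.9, 20.5, 13.2, -28.8).
GS T = -(D+L)⁻¹U: row 0 first, T[0,5] = -(0.3)/(-14.1) = +0.0213; later rows by forward substitution.
  T[0,:] = [+0.0000  +0.2553  -0.0922  -0.0496  -0.1206  +0.0213]
  T[1,:] = [+0.0000  -0.0205  +0.0570  +0.1414  +0.1471  -0.1353]
  T[2,:] = [+0.0000  +0.0225  -0.0061  -0.1403  -0.1237  +0.1425]
  T[3,:] = [+0.0000  +0.0274  -0.0162  -0.0374  +0.1086  -0.0291]
  T[4,:] = [+0.0000  -0.0081  -0.0037  +0.0046  -0.0069  -0.1672]
  T[5,:] = [+0.0000  -0.0330  +0.0181  +0.0345  +0.0232  -0.0020]
|λ(T)| sorted: 0.1521, 0.0973, 0.0912, 0.0912, 0.0383, 0.0000.
spectral radius ρ = 0.1521; 0.1521 < 1: convergent.

yes, ρ = 0.1521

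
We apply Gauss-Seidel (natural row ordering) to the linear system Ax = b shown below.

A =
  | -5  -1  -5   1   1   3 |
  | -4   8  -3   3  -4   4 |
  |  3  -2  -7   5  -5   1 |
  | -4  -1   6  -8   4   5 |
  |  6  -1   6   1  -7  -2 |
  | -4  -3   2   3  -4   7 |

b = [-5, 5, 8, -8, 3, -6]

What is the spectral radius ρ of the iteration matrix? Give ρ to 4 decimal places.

1.2563

Let D = diag(-5, 8, -7, -8, -7, 7); L, U the strict triangles.
T_GS = -(D+L)⁻¹U: row 0 first, T[0,4] = -(1)/(-5) = +0.2000; later rows by forward substitution.
  T[0,:] = [+0.0000, -0.2000, -1.0000, +0.2000, +0.2000, +0.6000]
  T[1,:] = [+0.0000, -0.1000, -0.1250, -0.2750, +0.6000, -0.2000]
  T[2,:] = [+0.0000, -0.0571, -0.3929, +0.8786, -0.8000, +0.4571]
  T[3,:] = [+0.0000, +0.0696, +0.2210, +0.5933, -0.2750, +0.6929]
  T[4,:] = [+0.0000, -0.1962, -1.1445, +1.0485, -0.6393, +0.7480]
  T[5,:] = [+0.0000, -0.2828, -1.2614, +0.0903, +0.3526, +0.2570]
|roots of det(T-λI)|: 1.2563, 0.6585, 0.6585, 0.1830, 0.0439, 0.0000.
ρ = 1.2563; 1.2563 > 1 ⇒ diverges.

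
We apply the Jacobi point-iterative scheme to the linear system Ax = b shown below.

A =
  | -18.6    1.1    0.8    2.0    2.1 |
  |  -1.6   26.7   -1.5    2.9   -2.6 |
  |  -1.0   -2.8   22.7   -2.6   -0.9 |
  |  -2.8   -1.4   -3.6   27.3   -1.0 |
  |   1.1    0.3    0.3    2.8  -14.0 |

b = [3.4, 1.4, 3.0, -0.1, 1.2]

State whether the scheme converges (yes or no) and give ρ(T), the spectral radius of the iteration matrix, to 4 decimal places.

yes, ρ = 0.2827

Diagonal D = diag(-18.6, 26.7, 22.7, 27.3, -14); L, U strict lower/upper.
Jacobi: T = -D⁻¹(L+U), T[0,2] = -(0.8)/(-18.6) = +0.0430; T[0,0] = 0.
  T[0,:] = [+0.0000, +0.0591, +0.0430, +0.1075, +0.1129]
  T[1,:] = [+0.0599, +0.0000, +0.0562, -0.1086, +0.0974]
  T[2,:] = [+0.0441, +0.1233, +0.0000, +0.1145, +0.0396]
  T[3,:] = [+0.1026, +0.0513, +0.1319, +0.0000, +0.0366]
  T[4,:] = [+0.0786, +0.0214, +0.0214, +0.2000, +0.0000]
|λ(T)| sorted: 0.2827, 0.1753, 0.0881, 0.0856, 0.0856.
spectral radius ρ = 0.2827; 0.2827 < 1 ⇒ converges.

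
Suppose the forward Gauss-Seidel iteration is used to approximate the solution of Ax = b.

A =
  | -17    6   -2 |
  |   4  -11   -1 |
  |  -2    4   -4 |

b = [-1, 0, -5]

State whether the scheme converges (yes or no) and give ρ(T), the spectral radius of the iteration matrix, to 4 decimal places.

yes, ρ = 0.1562

Split A = D + L + U, D = diag(-17, -11, -4).
T_GS = -(D+L)⁻¹U: row 0 first, T[0,2] = -(-2)/(-17) = -0.1176; later rows by forward substitution.
  T[0,:] = [+0.0000  +0.3529  -0.1176]
  T[1,:] = [+0.0000  +0.1283  -0.1337]
  T[2,:] = [+0.0000  -0.0481  -0.0749]
moduli |λ_i(T)| = 0.1562, 0.1027, 0.0000.
ρ = 0.1562; 0.1562 < 1: convergent.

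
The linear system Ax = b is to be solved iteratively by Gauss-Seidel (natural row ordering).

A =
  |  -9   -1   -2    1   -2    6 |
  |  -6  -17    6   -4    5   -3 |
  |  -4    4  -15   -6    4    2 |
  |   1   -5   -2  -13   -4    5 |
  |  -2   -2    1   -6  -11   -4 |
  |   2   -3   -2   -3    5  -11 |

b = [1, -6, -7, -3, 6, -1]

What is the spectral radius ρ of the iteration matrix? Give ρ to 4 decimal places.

0.8985

Let D = diag(-9, -17, -15, -13, -11, -11); L, U the strict triangles.
T_GS = -(D+L)⁻¹U: row 0 first, T[0,4] = -(-2)/(-9) = -0.2222; later rows by forward substitution.
  T[0,:] = [+0.0000, -0.1111, -0.2222, +0.1111, -0.2222, +0.6667]
  T[1,:] = [+0.0000, +0.0392, +0.4314, -0.2745, +0.3725, -0.4118]
  T[2,:] = [+0.0000, +0.0401, +0.1743, -0.5028, +0.4253, -0.1542]
  T[3,:] = [+0.0000, -0.0298, -0.2098, +0.1915, -0.5335, +0.6180]
  T[4,:] = [+0.0000, +0.0330, +0.0923, -0.1205, +0.3023, -0.7611]
  T[5,:] = [+0.0000, -0.0151, -0.0906, +0.0795, +0.0636, -0.2529]
|λ(T)| sorted: 0.8985, 0.2639, 0.2639, 0.1498, 0.0340, 0.0000.
ρ = 0.8985; 0.8985 < 1 ⇒ converges.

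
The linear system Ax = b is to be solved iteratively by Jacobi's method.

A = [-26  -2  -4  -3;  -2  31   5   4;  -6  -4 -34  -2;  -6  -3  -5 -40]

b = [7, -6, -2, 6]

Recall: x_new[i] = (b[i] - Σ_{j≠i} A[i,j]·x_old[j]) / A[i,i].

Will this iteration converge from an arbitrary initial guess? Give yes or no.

yes

A = D + L + U where D = diag(-26, 31, -34, -40).
Jacobi: T = -D⁻¹(L+U), T[0,1] = -(-2)/(-26) = -0.0769; T[0,0] = 0.
  T[0,:] = [+0.0000 -0.0769 -0.1538 -0.1154]
  T[1,:] = [+0.0645 +0.0000 -0.1613 -0.1290]
  T[2,:] = [-0.1765 -0.1176 +0.0000 -0.0588]
  T[3,:] = [-0.1500 -0.0750 -0.1250 +0.0000]
|eigenvalues of T|: 0.3223, 0.1940, 0.0894, 0.0388.
ρ(T) = max|λ| = 0.3223; 0.3223 < 1 ⇒ converges.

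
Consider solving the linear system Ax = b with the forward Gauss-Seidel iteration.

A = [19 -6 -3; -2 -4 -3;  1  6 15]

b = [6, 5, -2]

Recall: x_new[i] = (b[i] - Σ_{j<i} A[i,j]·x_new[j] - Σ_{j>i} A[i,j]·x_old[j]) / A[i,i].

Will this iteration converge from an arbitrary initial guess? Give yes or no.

Split A = D + L + U, D = diag(19, -4, 15).
T_GS = -(D+L)⁻¹U: row 0 first, T[0,1] = -(-6)/(19) = +0.3158; later rows by forward substitution.
  T[0,:] = [+0.0000 +0.3158 +0.1579]
  T[1,:] = [+0.0000 -0.1579 -0.8289]
  T[2,:] = [+0.0000 +0.0421 +0.3211]
eigenvalue magnitudes: 0.2314, 0.0682, 0.0000.
spectral radius ρ = 0.2314; 0.2314 < 1: convergent.

yes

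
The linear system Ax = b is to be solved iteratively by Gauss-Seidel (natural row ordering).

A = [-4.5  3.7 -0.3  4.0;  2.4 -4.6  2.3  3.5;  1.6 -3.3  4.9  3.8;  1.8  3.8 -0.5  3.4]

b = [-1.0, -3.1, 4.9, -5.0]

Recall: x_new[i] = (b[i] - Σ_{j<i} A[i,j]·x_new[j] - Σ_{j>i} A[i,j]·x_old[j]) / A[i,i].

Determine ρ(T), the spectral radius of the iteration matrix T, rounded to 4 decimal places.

Let D = diag(-4.5, -4.6, 4.9, 3.4); L, U the strict triangles.
T_GS = -(D+L)⁻¹U: row 0 first, T[0,2] = -(-0.3)/(-4.5) = -0.0667; later rows by forward substitution.
  T[0,:] = [+0.0000 +0.8222 -0.0667 +0.8889]
  T[1,:] = [+0.0000 +0.4290 +0.4652 +1.2246]
  T[2,:] = [+0.0000 +0.0204 +0.3351 -0.2410]
  T[3,:] = [+0.0000 -0.9117 -0.4354 -1.8747]
|eigenvalues of T|: 1.2321, 0.4358, 0.3144, 0.0000.
spectral radius ρ = 1.2321; 1.2321 > 1, so it fails to converge.

1.2321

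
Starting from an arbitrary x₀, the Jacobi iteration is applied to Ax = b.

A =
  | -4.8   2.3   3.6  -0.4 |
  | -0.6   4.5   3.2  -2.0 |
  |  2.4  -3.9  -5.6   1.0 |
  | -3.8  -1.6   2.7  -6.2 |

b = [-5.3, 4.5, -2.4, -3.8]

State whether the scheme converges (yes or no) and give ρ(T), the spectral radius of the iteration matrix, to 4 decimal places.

Diagonal D = diag(-4.8, 4.5, -5.6, -6.2); L, U strict lower/upper.
T_J = -D⁻¹(L+U): T[2,0] = -(2.4)/(-5.6) = +0.4286; T[2,2] = 0.
  T[0,:] = [+0.0000  +0.4792  +0.7500  -0.0833]
  T[1,:] = [+0.1333  +0.0000  -0.7111  +0.4444]
  T[2,:] = [+0.4286  -0.6964  +0.0000  +0.1786]
  T[3,:] = [-0.6129  -0.2581  +0.4355  +0.0000]
eigenvalue magnitudes: 1.2193, 0.7474, 0.4892, 0.4892.
spectral radius ρ = 1.2193; 1.2193 > 1: divergent.

no, ρ = 1.2193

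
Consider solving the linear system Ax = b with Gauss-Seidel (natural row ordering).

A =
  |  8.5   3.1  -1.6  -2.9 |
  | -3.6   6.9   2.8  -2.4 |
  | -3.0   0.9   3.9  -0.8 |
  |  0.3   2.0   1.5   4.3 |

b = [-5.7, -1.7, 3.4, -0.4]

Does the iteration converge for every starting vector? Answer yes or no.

A = D + L + U where D = diag(8.5, 6.9, 3.9, 4.3).
Gauss-Seidel: T = -(D+L)⁻¹U, row 0 first, T[0,3] = -(-2.9)/(8.5) = +0.3412; later rows by forward substitution.
  T[0,:] = [+0.0000, -0.3647, +0.1882, +0.3412]
  T[1,:] = [+0.0000, -0.1903, -0.3076, +0.5258]
  T[2,:] = [+0.0000, -0.2366, +0.2158, +0.3462]
  T[3,:] = [+0.0000, +0.1965, +0.0547, -0.3892]
|roots of det(T-λI)|: 0.7129, 0.3405, 0.0087, 0.0000.
ρ = 0.7129; 0.7129 < 1, so it converges for any x₀.

yes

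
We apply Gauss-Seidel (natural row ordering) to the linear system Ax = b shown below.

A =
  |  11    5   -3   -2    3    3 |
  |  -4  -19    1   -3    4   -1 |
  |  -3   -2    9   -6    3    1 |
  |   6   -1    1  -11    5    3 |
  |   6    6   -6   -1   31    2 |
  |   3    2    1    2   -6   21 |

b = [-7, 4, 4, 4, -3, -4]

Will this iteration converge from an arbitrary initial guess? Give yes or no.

yes

Let D = diag(11, -19, 9, -11, 31, 21); L, U the strict triangles.
Gauss-Seidel: T = -(D+L)⁻¹U, row 0 first, T[0,1] = -(5)/(11) = -0.4545; later rows by forward substitution.
  T[0,:] = [+0.0000 -0.4545 +0.2727 +0.1818 -0.2727 -0.2727]
  T[1,:] = [+0.0000 +0.0957 -0.0048 -0.1962 +0.2679 +0.0048]
  T[2,:] = [+0.0000 -0.1302 +0.0898 +0.6837 -0.3647 -0.2010]
  T[3,:] = [+0.0000 -0.2685 +0.1574 +0.1792 +0.2483 +0.1053]
  T[4,:] = [+0.0000 +0.0356 -0.0294 +0.1409 -0.0617 -0.0482]
  T[5,:] = [+0.0000 +0.0978 -0.0662 -0.0167 -0.0105 +0.0243]
|λ(T)| sorted: 0.5409, 0.4437, 0.1126, 0.0901, 0.0274, 0.0000.
ρ = 0.5409; 0.5409 < 1, so it converges for any x₀.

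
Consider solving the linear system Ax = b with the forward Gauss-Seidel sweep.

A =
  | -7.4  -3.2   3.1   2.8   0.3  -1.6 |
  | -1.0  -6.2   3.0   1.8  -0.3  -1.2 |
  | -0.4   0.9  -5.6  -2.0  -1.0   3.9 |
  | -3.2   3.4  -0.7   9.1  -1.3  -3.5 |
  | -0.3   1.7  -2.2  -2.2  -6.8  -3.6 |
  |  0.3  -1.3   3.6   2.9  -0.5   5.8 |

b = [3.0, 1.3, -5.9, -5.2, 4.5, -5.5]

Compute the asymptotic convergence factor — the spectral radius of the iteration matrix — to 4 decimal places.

Split A = D + L + U, D = diag(-7.4, -6.2, -5.6, 9.1, -6.8, 5.8).
Gauss-Seidel: T = -(D+L)⁻¹U, row 0 first, T[0,2] = -(3.1)/(-7.4) = +0.4189; later rows by forward substitution.
  T[0,:] = [+0.0000 -0.4324 +0.4189 +0.3784 +0.0405 -0.2162]
  T[1,:] = [+0.0000 +0.0697 +0.4163 +0.2293 -0.0549 -0.1587]
  T[2,:] = [+0.0000 +0.0421 +0.0370 -0.3473 -0.1903 +0.6864]
  T[3,:] = [+0.0000 -0.1749 -0.0054 +0.0207 +0.1630 +0.4207]
  T[4,:] = [+0.0000 +0.0795 +0.0754 +0.1463 -0.0067 -0.9177]
  T[5,:] = [+0.0000 +0.1062 +0.0579 +0.2497 +0.0216 -0.7399]
eigenvalue magnitudes: 0.8222, 0.2911, 0.1200, 0.1200, 0.0848, 0.0000.
ρ(T) = max|λ| = 0.8222; 0.8222 < 1 ⇒ converges.

0.8222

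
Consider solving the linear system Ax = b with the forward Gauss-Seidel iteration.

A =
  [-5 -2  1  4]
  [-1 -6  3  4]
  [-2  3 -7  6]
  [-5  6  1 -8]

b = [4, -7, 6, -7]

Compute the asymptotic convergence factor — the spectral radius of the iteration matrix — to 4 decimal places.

Let D = diag(-5, -6, -7, -8); L, U the strict triangles.
GS T = -(D+L)⁻¹U: row 0 first, T[0,2] = -(1)/(-5) = +0.2000; later rows by forward substitution.
  T[0,:] = [+0.0000, -0.4000, +0.2000, +0.8000]
  T[1,:] = [+0.0000, +0.0667, +0.4667, +0.5333]
  T[2,:] = [+0.0000, +0.1429, +0.1429, +0.8571]
  T[3,:] = [+0.0000, +0.3179, +0.2429, +0.0071]
|eigenvalues of T|: 0.8628, 0.3524, 0.3524, 0.0000.
ρ(T) = max|λ| = 0.8628; 0.8628 < 1, so it converges for any x₀.

0.8628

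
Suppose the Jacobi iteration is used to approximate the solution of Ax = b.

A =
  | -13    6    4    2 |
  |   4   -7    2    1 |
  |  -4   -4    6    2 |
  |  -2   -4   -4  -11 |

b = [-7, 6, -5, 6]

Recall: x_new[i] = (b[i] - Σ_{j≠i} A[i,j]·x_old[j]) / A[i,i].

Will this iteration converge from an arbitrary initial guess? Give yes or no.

A = D + L + U where D = diag(-13, -7, 6, -11).
Jacobi: T = -D⁻¹(L+U), T[0,3] = -(2)/(-13) = +0.1538; T[0,0] = 0.
  T[0,:] = [+0.0000  +0.4615  +0.3077  +0.1538]
  T[1,:] = [+0.5714  +0.0000  +0.2857  +0.1429]
  T[2,:] = [+0.6667  +0.6667  +0.0000  -0.3333]
  T[3,:] = [-0.1818  -0.3636  -0.3636  +0.0000]
|roots of det(T-λI)|: 0.8998, 0.5791, 0.4803, 0.1596.
ρ = 0.8998; 0.8998 < 1: convergent.

yes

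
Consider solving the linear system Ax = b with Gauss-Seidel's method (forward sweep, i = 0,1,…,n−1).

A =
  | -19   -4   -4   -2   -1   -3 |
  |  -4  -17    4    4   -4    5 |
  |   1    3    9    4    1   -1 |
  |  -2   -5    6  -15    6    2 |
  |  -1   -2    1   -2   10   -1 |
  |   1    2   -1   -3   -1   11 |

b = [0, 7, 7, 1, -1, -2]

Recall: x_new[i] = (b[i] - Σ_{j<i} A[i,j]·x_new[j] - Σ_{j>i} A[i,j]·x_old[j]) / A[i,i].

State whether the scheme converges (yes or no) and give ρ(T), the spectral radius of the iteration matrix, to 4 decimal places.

Diagonal D = diag(-19, -17, 9, -15, 10, 11); L, U strict lower/upper.
GS T = -(D+L)⁻¹U: row 0 first, T[0,4] = -(-1)/(-19) = -0.0526; later rows by forward substitution.
  T[0,:] = [+0.0000 -0.2105 -0.2105 -0.1053 -0.0526 -0.1579]
  T[1,:] = [+0.0000 +0.0495 +0.2848 +0.2601 -0.2229 +0.3313]
  T[2,:] = [+0.0000 +0.0069 -0.0716 -0.5194 -0.0310 +0.0182]
  T[3,:] = [+0.0000 +0.0143 -0.0955 -0.2804 +0.4689 +0.0513]
  T[4,:] = [+0.0000 -0.0090 +0.0240 +0.0373 +0.0470 +0.1589]
  T[5,:] = [+0.0000 +0.0138 -0.0630 -0.1580 +0.1747 -0.0158]
|eigenvalues of T|: 0.5217, 0.1349, 0.1130, 0.1003, 0.1003, 0.0000.
ρ = 0.5217; 0.5217 < 1, so it converges for any x₀.

yes, ρ = 0.5217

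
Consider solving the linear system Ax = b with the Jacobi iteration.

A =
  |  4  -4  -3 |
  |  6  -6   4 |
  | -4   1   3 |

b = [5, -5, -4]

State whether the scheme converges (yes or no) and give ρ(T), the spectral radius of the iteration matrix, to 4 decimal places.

no, ρ = 1.4859

Diagonal D = diag(4, -6, 3); L, U strict lower/upper.
Jacobi: T = -D⁻¹(L+U), T[1,0] = -(6)/(-6) = +1.0000; T[1,1] = 0.
  T[0,:] = [+0.0000 +1.0000 +0.7500]
  T[1,:] = [+1.0000 +0.0000 +0.6667]
  T[2,:] = [+1.3333 -0.3333 +0.0000]
eigenvalue magnitudes: 1.4859, 1.0922, 0.3937.
ρ = 1.4859; 1.4859 > 1, so it fails to converge.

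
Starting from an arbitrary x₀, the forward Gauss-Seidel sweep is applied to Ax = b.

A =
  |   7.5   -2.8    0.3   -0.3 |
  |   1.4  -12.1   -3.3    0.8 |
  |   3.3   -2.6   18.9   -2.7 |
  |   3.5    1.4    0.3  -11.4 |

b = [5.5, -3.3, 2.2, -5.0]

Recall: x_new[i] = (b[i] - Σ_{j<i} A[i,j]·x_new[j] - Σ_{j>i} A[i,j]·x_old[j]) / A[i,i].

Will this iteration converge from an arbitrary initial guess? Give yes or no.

yes

A = D + L + U where D = diag(7.5, -12.1, 18.9, -11.4).
GS T = -(D+L)⁻¹U: row 0 first, T[0,2] = -(0.3)/(7.5) = -0.0400; later rows by forward substitution.
  T[0,:] = [+0.0000 +0.3733 -0.0400 +0.0400]
  T[1,:] = [+0.0000 +0.0432 -0.2774 +0.0707]
  T[2,:] = [+0.0000 -0.0592 -0.0312 +0.1456]
  T[3,:] = [+0.0000 +0.1184 -0.0472 +0.0248]
|λ(T)| sorted: 0.1889, 0.1538, 0.1538, 0.0000.
spectral radius ρ = 0.1889; 0.1889 < 1, so it converges for any x₀.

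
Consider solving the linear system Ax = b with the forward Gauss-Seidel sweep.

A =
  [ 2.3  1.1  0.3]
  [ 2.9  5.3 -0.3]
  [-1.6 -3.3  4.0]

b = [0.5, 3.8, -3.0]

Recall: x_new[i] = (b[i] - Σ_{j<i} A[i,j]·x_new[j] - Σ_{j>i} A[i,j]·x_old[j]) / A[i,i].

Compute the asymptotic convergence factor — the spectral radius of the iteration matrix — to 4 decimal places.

0.2758

A = D + L + U where D = diag(2.3, 5.3, 4).
Gauss-Seidel: T = -(D+L)⁻¹U, row 0 first, T[0,1] = -(1.1)/(2.3) = -0.4783; later rows by forward substitution.
  T[0,:] = [+0.0000, -0.4783, -0.1304]
  T[1,:] = [+0.0000, +0.2617, +0.1280]
  T[2,:] = [+0.0000, +0.0246, +0.0534]
eigenvalue magnitudes: 0.2758, 0.0393, 0.0000.
spectral radius ρ = 0.2758; 0.2758 < 1 ⇒ converges.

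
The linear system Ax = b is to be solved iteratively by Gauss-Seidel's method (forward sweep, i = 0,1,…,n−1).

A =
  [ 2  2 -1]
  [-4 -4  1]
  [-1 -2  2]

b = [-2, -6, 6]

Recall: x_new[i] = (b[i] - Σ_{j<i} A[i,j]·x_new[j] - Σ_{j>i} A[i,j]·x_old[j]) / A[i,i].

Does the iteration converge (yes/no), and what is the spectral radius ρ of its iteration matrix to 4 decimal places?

Write A = D+L+U with D = diag(2, -4, 2).
GS T = -(D+L)⁻¹U: row 0 first, T[0,2] = -(-1)/(2) = +0.5000; later rows by forward substitution.
  T[0,:] = [+0.0000 -1.0000 +0.5000]
  T[1,:] = [+0.0000 +1.0000 -0.2500]
  T[2,:] = [+0.0000 +0.5000 +0.0000]
|λ(T)| sorted: 0.8536, 0.1464, 0.0000.
spectral radius ρ = 0.8536; 0.8536 < 1 ⇒ converges.

yes, ρ = 0.8536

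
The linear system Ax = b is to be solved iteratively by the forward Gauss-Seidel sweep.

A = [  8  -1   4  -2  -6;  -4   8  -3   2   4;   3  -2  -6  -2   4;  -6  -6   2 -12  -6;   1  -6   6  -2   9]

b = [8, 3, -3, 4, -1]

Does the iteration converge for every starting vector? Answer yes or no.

Diagonal D = diag(8, 8, -6, -12, 9); L, U strict lower/upper.
GS T = -(D+L)⁻¹U: row 0 first, T[0,2] = -(4)/(8) = -0.5000; later rows by forward substitution.
  T[0,:] = [+0.0000 +0.1250 -0.5000 +0.2500 +0.7500]
  T[1,:] = [+0.0000 +0.0625 +0.1250 -0.1250 -0.1250]
  T[2,:] = [+0.0000 +0.0417 -0.2917 -0.1667 +1.0833]
  T[3,:] = [+0.0000 -0.0868 +0.1389 -0.0903 -0.6319]
  T[4,:] = [+0.0000 -0.0193 +0.3642 -0.0201 -1.0293]
|eigenvalues of T|: 1.3781, 0.1807, 0.1716, 0.0203, 0.0000.
spectral radius ρ = 1.3781; 1.3781 > 1: divergent.

no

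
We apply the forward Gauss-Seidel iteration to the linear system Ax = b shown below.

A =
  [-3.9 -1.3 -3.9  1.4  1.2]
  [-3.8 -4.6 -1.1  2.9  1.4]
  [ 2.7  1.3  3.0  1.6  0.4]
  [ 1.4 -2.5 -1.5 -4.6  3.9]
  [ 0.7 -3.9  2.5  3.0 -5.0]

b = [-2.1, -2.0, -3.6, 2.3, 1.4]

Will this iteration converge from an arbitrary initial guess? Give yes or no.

Let D = diag(-3.9, -4.6, 3, -4.6, -5); L, U the strict triangles.
GS T = -(D+L)⁻¹U: row 0 first, T[0,4] = -(1.2)/(-3.9) = +0.3077; later rows by forward substitution.
  T[0,:] = [+0.0000 -0.3333 -1.0000 +0.3590 +0.3077]
  T[1,:] = [+0.0000 +0.2754 +0.5870 +0.3339 +0.0502]
  T[2,:] = [+0.0000 +0.1807 +0.6457 -1.0011 -0.4320]
  T[3,:] = [+0.0000 -0.3100 -0.8339 +0.2542 +1.0551]
  T[4,:] = [+0.0000 -0.3571 -0.7753 -0.5582 +0.4210]
eigenvalue magnitudes: 1.6684, 0.6799, 0.6799, 0.0065, 0.0000.
spectral radius ρ = 1.6684; 1.6684 > 1: divergent.

no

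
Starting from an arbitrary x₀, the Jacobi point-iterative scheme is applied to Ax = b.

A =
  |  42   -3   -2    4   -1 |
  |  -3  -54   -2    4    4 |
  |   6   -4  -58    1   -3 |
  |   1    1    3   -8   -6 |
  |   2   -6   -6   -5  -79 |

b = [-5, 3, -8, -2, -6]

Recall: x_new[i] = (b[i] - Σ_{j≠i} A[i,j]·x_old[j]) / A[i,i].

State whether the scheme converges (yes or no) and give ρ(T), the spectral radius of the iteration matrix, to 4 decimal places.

Let D = diag(42, -54, -58, -8, -79); L, U the strict triangles.
Jacobi T = -D⁻¹(L+U): T[2,4] = -(-3)/(-58) = -0.0517; T[2,2] = 0.
  T[0,:] = [+0.0000, +0.0714, +0.0476, -0.0952, +0.0238]
  T[1,:] = [-0.0556, +0.0000, -0.0370, +0.0741, +0.0741]
  T[2,:] = [+0.1034, -0.0690, +0.0000, +0.0172, -0.0517]
  T[3,:] = [+0.1250, +0.1250, +0.3750, +0.0000, -0.7500]
  T[4,:] = [+0.0253, -0.0759, -0.0759, -0.0633, +0.0000]
|eigenvalues of T|: 0.2359, 0.1798, 0.1798, 0.0885, 0.0052.
ρ(T) = max|λ| = 0.2359; 0.2359 < 1: convergent.

yes, ρ = 0.2359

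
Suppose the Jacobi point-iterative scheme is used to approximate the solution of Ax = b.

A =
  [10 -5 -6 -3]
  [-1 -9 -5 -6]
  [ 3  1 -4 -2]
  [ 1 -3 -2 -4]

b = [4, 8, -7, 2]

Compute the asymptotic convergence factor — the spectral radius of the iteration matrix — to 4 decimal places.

1.2497

Let D = diag(10, -9, -4, -4); L, U the strict triangles.
T_J = -D⁻¹(L+U): T[1,3] = -(-6)/(-9) = -0.6667; T[1,1] = 0.
  T[0,:] = [+0.0000  +0.5000  +0.6000  +0.3000]
  T[1,:] = [-0.1111  +0.0000  -0.5556  -0.6667]
  T[2,:] = [+0.7500  +0.2500  +0.0000  -0.5000]
  T[3,:] = [+0.2500  -0.7500  -0.5000  +0.0000]
moduli |λ_i(T)| = 1.2497, 0.6830, 0.6830, 0.0119.
ρ(T) = max|λ| = 1.2497; 1.2497 > 1: divergent.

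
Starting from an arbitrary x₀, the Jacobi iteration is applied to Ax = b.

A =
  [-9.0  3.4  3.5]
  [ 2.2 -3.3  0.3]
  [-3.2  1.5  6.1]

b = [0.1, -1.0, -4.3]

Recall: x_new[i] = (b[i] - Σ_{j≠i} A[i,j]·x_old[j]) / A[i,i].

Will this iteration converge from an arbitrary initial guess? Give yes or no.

Let D = diag(-9, -3.3, 6.1); L, U the strict triangles.
Jacobi: T = -D⁻¹(L+U), T[1,0] = -(2.2)/(-3.3) = +0.6667; T[1,1] = 0.
  T[0,:] = [+0.0000, +0.3778, +0.3889]
  T[1,:] = [+0.6667, +0.0000, +0.0909]
  T[2,:] = [+0.5246, -0.2459, +0.0000]
moduli |λ_i(T)| = 0.7059, 0.5975, 0.1084.
ρ(T) = max|λ| = 0.7059; 0.7059 < 1: convergent.

yes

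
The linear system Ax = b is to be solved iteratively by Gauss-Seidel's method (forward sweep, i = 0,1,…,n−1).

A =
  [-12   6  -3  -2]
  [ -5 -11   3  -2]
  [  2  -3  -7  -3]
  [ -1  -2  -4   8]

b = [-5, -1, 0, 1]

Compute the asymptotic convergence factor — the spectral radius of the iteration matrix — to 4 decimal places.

Write A = D+L+U with D = diag(-12, -11, -7, 8).
GS T = -(D+L)⁻¹U: row 0 first, T[0,1] = -(6)/(-12) = +0.5000; later rows by forward substitution.
  T[0,:] = [+0.0000  +0.5000  -0.2500  -0.1667]
  T[1,:] = [+0.0000  -0.2273  +0.3864  -0.1061]
  T[2,:] = [+0.0000  +0.2403  -0.2370  -0.4307]
  T[3,:] = [+0.0000  +0.1258  -0.0532  -0.2627]
moduli |λ_i(T)| = 0.6286, 0.1078, 0.1078, 0.0000.
ρ(T) = max|λ| = 0.6286; 0.6286 < 1 ⇒ converges.

0.6286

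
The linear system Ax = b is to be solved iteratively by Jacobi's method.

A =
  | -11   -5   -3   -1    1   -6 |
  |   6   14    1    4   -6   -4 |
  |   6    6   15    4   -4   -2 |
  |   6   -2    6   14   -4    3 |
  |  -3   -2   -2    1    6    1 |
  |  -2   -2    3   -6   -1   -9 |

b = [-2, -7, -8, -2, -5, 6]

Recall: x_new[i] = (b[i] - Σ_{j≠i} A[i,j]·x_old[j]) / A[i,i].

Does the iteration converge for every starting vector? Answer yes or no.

no

Diagonal D = diag(-11, 14, 15, 14, 6, -9); L, U strict lower/upper.
Jacobi: T = -D⁻¹(L+U), T[2,4] = -(-4)/(15) = +0.2667; T[2,2] = 0.
  T[0,:] = [+0.0000, -0.4545, -0.2727, -0.0909, +0.0909, -0.5455]
  T[1,:] = [-0.4286, +0.0000, -0.0714, -0.2857, +0.4286, +0.2857]
  T[2,:] = [-0.4000, -0.4000, +0.0000, -0.2667, +0.2667, +0.1333]
  T[3,:] = [-0.4286, +0.1429, -0.4286, +0.0000, +0.2857, -0.2143]
  T[4,:] = [+0.5000, +0.3333, +0.3333, -0.1667, +0.0000, -0.1667]
  T[5,:] = [-0.2222, -0.2222, +0.3333, -0.6667, -0.1111, +0.0000]
|eigenvalues of T|: 1.1205, 0.6520, 0.6520, 0.5165, 0.4599, 0.0701.
ρ = 1.1205; 1.1205 > 1 ⇒ diverges.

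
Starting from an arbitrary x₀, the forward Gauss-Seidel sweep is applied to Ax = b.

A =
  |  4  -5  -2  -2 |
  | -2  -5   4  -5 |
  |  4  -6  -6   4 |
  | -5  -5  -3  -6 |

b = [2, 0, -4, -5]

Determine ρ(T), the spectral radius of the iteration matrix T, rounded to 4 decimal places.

A = D + L + U where D = diag(4, -5, -6, -6).
T_GS = -(D+L)⁻¹U: row 0 first, T[0,1] = -(-5)/(4) = +1.2500; later rows by forward substitution.
  T[0,:] = [+0.0000, +1.2500, +0.5000, +0.5000]
  T[1,:] = [+0.0000, -0.5000, +0.6000, -1.2000]
  T[2,:] = [+0.0000, +1.3333, -0.2667, +2.2000]
  T[3,:] = [+0.0000, -1.2917, -0.7833, -0.5167]
moduli |λ_i(T)| = 1.5705, 0.5948, 0.5948, 0.0000.
ρ = 1.5705; 1.5705 > 1 ⇒ diverges.

1.5705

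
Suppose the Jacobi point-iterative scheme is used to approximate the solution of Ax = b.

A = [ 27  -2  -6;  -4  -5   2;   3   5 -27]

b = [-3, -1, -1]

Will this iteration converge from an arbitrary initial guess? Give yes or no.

yes

Write A = D+L+U with D = diag(27, -5, -27).
Jacobi T = -D⁻¹(L+U): T[1,2] = -(2)/(-5) = +0.4000; T[1,1] = 0.
  T[0,:] = [+0.0000 +0.0741 +0.2222]
  T[1,:] = [-0.8000 +0.0000 +0.4000]
  T[2,:] = [+0.1111 +0.1852 +0.0000]
|λ(T)| sorted: 0.3518, 0.2902, 0.2902.
spectral radius ρ = 0.3518; 0.3518 < 1: convergent.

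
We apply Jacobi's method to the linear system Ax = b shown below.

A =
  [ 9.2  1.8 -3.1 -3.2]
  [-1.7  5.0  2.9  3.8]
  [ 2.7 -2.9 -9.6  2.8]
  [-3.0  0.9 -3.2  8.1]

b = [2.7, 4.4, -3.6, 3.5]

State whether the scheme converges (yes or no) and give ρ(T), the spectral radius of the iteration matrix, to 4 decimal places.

Split A = D + L + U, D = diag(9.2, 5, -9.6, 8.1).
Jacobi: T = -D⁻¹(L+U), T[1,3] = -(3.8)/(5) = -0.7600; T[1,1] = 0.
  T[0,:] = [+0.0000  -0.1957  +0.3370  +0.3478]
  T[1,:] = [+0.3400  +0.0000  -0.5800  -0.7600]
  T[2,:] = [+0.2813  -0.3021  +0.0000  +0.2917]
  T[3,:] = [+0.3704  -0.1111  +0.3951  +0.0000]
moduli |λ_i(T)| = 0.8995, 0.3969, 0.3969, 0.1623.
ρ = 0.8995; 0.8995 < 1: convergent.

yes, ρ = 0.8995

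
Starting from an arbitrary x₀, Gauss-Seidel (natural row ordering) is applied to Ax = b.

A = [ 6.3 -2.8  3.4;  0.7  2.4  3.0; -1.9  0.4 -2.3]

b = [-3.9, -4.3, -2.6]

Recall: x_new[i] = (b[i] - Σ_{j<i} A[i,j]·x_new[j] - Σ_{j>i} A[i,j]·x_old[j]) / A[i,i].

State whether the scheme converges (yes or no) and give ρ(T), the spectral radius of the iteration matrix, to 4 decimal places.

A = D + L + U where D = diag(6.3, 2.4, -2.3).
Gauss-Seidel: T = -(D+L)⁻¹U, row 0 first, T[0,1] = -(-2.8)/(6.3) = +0.4444; later rows by forward substitution.
  T[0,:] = [+0.0000  +0.4444  -0.5397]
  T[1,:] = [+0.0000  -0.1296  -1.0926]
  T[2,:] = [+0.0000  -0.3897  +0.2558]
|roots of det(T-λI)|: 0.7435, 0.6173, 0.0000.
ρ = 0.7435; 0.7435 < 1 ⇒ converges.

yes, ρ = 0.7435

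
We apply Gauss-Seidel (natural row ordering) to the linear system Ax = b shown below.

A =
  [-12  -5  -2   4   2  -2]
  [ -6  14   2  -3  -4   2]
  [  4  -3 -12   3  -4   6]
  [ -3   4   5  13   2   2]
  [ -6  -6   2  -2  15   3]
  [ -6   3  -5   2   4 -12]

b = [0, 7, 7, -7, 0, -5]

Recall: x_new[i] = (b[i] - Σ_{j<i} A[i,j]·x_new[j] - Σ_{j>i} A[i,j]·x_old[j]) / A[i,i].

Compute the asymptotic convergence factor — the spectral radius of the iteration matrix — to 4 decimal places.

0.5913

Split A = D + L + U, D = diag(-12, 14, -12, 13, 15, -12).
Gauss-Seidel: T = -(D+L)⁻¹U, row 0 first, T[0,3] = -(4)/(-12) = +0.3333; later rows by forward substitution.
  T[0,:] = [+0.0000, -0.4167, -0.1667, +0.3333, +0.1667, -0.1667]
  T[1,:] = [+0.0000, -0.1786, -0.2143, +0.3571, +0.3571, -0.2143]
  T[2,:] = [+0.0000, -0.0942, -0.0020, +0.2718, -0.3671, +0.4980]
  T[3,:] = [+0.0000, -0.0050, +0.0282, -0.1375, -0.0841, -0.3179]
  T[4,:] = [+0.0000, -0.2262, -0.1484, +0.2216, +0.2473, -0.4612]
  T[5,:] = [+0.0000, +0.1267, -0.0142, -0.1397, +0.2273, -0.3845]
moduli |λ_i(T)| = 0.5913, 0.4075, 0.4075, 0.0483, 0.0483, 0.0000.
ρ = 0.5913; 0.5913 < 1 ⇒ converges.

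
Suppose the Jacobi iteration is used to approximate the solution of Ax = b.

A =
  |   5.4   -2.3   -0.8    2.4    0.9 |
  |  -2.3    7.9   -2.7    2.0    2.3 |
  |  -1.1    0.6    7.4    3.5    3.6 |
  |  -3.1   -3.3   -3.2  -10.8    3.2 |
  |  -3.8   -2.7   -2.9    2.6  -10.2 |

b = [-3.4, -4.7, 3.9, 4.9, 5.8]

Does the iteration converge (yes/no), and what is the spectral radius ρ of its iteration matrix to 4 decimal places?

Write A = D+L+U with D = diag(5.4, 7.9, 7.4, -10.8, -10.2).
T_J = -D⁻¹(L+U): T[1,2] = -(-2.7)/(7.9) = +0.3418; T[1,1] = 0.
  T[0,:] = [+0.0000 +0.4259 +0.1481 -0.4444 -0.1667]
  T[1,:] = [+0.2911 +0.0000 +0.3418 -0.2532 -0.2911]
  T[2,:] = [+0.1486 -0.0811 +0.0000 -0.4730 -0.4865]
  T[3,:] = [-0.2870 -0.3056 -0.2963 +0.0000 +0.2963]
  T[4,:] = [-0.3725 -0.2647 -0.2843 +0.2549 +0.0000]
eigenvalue magnitudes: 1.1522, 0.3618, 0.3618, 0.2646, 0.2646.
spectral radius ρ = 1.1522; 1.1522 > 1 ⇒ diverges.

no, ρ = 1.1522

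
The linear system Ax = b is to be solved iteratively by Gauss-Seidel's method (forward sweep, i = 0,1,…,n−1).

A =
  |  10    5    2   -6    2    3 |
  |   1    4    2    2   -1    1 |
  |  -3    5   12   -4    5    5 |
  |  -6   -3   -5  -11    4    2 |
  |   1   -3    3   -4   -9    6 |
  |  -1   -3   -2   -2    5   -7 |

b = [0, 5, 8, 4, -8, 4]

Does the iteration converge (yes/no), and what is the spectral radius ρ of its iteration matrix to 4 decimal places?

no, ρ = 1.2911

Write A = D+L+U with D = diag(10, 4, 12, -11, -9, -7).
GS T = -(D+L)⁻¹U: row 0 first, T[0,1] = -(5)/(10) = -0.5000; later rows by forward substitution.
  T[0,:] = [+0.0000, -0.5000, -0.2000, +0.6000, -0.2000, -0.3000]
  T[1,:] = [+0.0000, +0.1250, -0.4500, -0.6500, +0.3000, -0.1750]
  T[2,:] = [+0.0000, -0.1771, +0.1375, +0.7542, -0.5917, -0.4188]
  T[3,:] = [+0.0000, +0.3191, +0.1693, -0.4928, +0.6598, +0.5835]
  T[4,:] = [+0.0000, -0.2981, +0.0984, +0.7537, -0.6127, +0.2927]
  T[5,:] = [+0.0000, -0.2356, +0.2040, +0.6566, -0.5571, +0.2799]
|roots of det(T-λI)|: 1.2911, 0.4064, 0.2333, 0.2333, 0.1010, 0.0000.
ρ = 1.2911; 1.2911 > 1 ⇒ diverges.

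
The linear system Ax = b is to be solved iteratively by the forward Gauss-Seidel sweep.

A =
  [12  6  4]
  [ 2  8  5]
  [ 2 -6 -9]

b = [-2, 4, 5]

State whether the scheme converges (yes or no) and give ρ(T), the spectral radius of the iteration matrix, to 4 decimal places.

Let D = diag(12, 8, -9); L, U the strict triangles.
T_GS = -(D+L)⁻¹U: row 0 first, T[0,2] = -(4)/(12) = -0.3333; later rows by forward substitution.
  T[0,:] = [+0.0000  -0.5000  -0.3333]
  T[1,:] = [+0.0000  +0.1250  -0.5417]
  T[2,:] = [+0.0000  -0.1944  +0.2870]
|roots of det(T-λI)|: 0.5405, 0.1285, 0.0000.
ρ(T) = max|λ| = 0.5405; 0.5405 < 1 ⇒ converges.

yes, ρ = 0.5405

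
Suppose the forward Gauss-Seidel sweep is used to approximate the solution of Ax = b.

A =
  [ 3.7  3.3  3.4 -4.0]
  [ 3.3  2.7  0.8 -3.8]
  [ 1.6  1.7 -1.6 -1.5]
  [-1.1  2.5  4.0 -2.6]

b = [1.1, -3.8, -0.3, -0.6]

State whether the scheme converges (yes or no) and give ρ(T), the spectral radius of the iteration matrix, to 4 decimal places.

Let D = diag(3.7, 2.7, -1.6, -2.6); L, U the strict triangles.
GS T = -(D+L)⁻¹U: row 0 first, T[0,1] = -(3.3)/(3.7) = -0.8919; later rows by forward substitution.
  T[0,:] = [+0.0000  -0.8919  -0.9189  +1.0811]
  T[1,:] = [+0.0000  +1.0901  +0.8268  +0.0861]
  T[2,:] = [+0.0000  +0.2663  -0.0404  +0.2350]
  T[3,:] = [+0.0000  +1.8352  +1.1216  -0.0130]
moduli |λ_i(T)| = 1.5364, 0.2612, 0.2612, 0.0000.
spectral radius ρ = 1.5364; 1.5364 > 1: divergent.

no, ρ = 1.5364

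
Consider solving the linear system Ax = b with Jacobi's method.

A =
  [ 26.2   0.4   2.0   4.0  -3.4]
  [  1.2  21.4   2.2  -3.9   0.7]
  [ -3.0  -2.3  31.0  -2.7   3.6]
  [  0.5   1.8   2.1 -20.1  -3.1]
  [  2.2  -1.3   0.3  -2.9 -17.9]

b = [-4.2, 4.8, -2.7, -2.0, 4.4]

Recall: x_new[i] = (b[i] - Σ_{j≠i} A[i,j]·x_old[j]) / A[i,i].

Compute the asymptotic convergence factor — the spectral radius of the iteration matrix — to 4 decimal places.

0.2931

Write A = D+L+U with D = diag(26.2, 21.4, 31, -20.1, -17.9).
T_J = -D⁻¹(L+U): T[0,2] = -(2)/(26.2) = -0.0763; T[0,0] = 0.
  T[0,:] = [+0.0000, -0.0153, -0.0763, -0.1527, +0.1298]
  T[1,:] = [-0.0561, +0.0000, -0.1028, +0.1822, -0.0327]
  T[2,:] = [+0.0968, +0.0742, +0.0000, +0.0871, -0.1161]
  T[3,:] = [+0.0249, +0.0896, +0.1045, +0.0000, -0.1542]
  T[4,:] = [+0.1229, -0.0726, +0.0168, -0.1620, +0.0000]
|roots of det(T-λI)|: 0.2931, 0.1378, 0.1012, 0.1010, 0.1010.
spectral radius ρ = 0.2931; 0.2931 < 1, so it converges for any x₀.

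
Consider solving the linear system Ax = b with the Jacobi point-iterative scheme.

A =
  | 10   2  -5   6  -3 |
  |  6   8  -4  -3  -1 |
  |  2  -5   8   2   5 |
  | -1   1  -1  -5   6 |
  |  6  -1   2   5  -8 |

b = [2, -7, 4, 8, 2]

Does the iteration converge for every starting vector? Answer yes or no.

Let D = diag(10, 8, 8, -5, -8); L, U the strict triangles.
Jacobi: T = -D⁻¹(L+U), T[3,0] = -(-1)/(-5) = -0.2000; T[3,3] = 0.
  T[0,:] = [+0.0000, -0.2000, +0.5000, -0.6000, +0.3000]
  T[1,:] = [-0.7500, +0.0000, +0.5000, +0.3750, +0.1250]
  T[2,:] = [-0.2500, +0.6250, +0.0000, -0.2500, -0.6250]
  T[3,:] = [-0.2000, +0.2000, -0.2000, +0.0000, +1.2000]
  T[4,:] = [+0.7500, -0.1250, +0.2500, +0.6250, +0.0000]
|λ(T)| sorted: 1.2060, 0.9096, 0.9096, 0.8401, 0.7294.
ρ(T) = max|λ| = 1.2060; 1.2060 > 1: divergent.

no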